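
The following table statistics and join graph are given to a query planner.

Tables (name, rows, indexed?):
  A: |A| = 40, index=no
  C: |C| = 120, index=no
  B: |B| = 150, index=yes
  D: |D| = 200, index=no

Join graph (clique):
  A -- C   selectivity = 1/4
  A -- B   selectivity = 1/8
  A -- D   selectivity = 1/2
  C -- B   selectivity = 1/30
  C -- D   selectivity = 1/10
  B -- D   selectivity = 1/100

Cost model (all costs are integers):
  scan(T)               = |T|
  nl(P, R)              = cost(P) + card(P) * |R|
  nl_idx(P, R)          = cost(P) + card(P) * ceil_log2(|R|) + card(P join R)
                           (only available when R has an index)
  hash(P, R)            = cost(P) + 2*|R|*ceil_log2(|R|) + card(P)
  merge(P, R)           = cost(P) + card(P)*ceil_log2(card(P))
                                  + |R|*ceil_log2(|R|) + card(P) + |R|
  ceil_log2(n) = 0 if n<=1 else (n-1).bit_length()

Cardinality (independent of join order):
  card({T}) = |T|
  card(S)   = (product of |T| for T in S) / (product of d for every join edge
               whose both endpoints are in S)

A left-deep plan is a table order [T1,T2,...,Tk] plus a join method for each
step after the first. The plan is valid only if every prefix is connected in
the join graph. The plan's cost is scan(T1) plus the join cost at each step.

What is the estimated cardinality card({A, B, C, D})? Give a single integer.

75

Tables in S: A(40), B(150), C(120), D(200)
Edges inside S: A-C(d=4), A-B(d=8), A-D(d=2), C-B(d=30), C-D(d=10), B-D(d=100)
numerator = 40 * 150 * 120 * 200 = 144000000
denominator = 4 * 8 * 2 * 30 * 10 * 100 = 1920000
card(S) = 144000000 / 1920000 = 75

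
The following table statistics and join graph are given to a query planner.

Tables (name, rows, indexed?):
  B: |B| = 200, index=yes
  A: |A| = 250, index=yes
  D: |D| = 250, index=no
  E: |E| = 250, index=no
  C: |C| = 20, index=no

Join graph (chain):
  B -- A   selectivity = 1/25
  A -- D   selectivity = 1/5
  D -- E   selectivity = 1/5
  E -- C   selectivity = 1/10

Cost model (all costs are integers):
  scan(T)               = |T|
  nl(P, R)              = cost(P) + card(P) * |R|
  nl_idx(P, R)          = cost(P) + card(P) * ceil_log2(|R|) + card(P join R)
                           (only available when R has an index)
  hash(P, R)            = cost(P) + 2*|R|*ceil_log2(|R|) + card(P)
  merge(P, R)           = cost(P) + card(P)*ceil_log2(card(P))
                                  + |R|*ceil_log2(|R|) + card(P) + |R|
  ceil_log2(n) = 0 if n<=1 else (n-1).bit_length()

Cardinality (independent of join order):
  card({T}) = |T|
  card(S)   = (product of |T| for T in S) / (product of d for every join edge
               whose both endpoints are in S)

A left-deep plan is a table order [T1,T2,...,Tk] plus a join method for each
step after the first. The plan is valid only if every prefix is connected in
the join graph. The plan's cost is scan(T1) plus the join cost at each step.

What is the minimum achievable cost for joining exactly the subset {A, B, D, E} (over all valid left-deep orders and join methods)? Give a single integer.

113700

Selinger DP over subsets of {A,B,D,E}:
  {B}: scan cost=200, card=200
  {A}: scan cost=250, card=250
  {D}: scan cost=250, card=250
  {E}: scan cost=250, card=250
  {AB}: card=2000; try (B,hash)→3700, (A,nl_idx)→3800, (B,nl_idx)→4250, (A,merge)→4250, (B,merge)→4300, (A,hash)→4400 …(+2); best=3700 via (B,hash)
  {AD}: card=12500; try (D,hash)→4500, (A,hash)→4500, (D,merge)→4750, (A,merge)→4750, (A,nl_idx)→14750, (D,nl)→62750 …(+1); best=4500 via (D,hash)
  {DE}: card=12500; try (E,hash)→4500, (D,hash)→4500, (E,merge)→4750, (D,merge)→4750, (E,nl)→62750, (D,nl)→62750; best=4500 via (E,hash)
  {ABD}: card=100000; try (D,hash)→9700, (B,hash)→20200, (D,merge)→29950, (B,merge)→193800, (B,nl_idx)→204500, (D,nl)→503700 …(+1); best=9700 via (D,hash)
  {ADE}: card=625000; try (E,hash)→21000, (A,hash)→21000, (E,merge)→194250, (A,merge)→194250, (A,nl_idx)→729500, (E,nl)→3129500 …(+1); best=21000 via (E,hash)
  {ABDE}: card=5000000; try (E,hash)→113700, (B,hash)→649200, (E,merge)→1811950, (B,nl_idx)→10021000, (B,merge)→13147800, (E,nl)→25009700 …(+1); best=113700 via (E,hash)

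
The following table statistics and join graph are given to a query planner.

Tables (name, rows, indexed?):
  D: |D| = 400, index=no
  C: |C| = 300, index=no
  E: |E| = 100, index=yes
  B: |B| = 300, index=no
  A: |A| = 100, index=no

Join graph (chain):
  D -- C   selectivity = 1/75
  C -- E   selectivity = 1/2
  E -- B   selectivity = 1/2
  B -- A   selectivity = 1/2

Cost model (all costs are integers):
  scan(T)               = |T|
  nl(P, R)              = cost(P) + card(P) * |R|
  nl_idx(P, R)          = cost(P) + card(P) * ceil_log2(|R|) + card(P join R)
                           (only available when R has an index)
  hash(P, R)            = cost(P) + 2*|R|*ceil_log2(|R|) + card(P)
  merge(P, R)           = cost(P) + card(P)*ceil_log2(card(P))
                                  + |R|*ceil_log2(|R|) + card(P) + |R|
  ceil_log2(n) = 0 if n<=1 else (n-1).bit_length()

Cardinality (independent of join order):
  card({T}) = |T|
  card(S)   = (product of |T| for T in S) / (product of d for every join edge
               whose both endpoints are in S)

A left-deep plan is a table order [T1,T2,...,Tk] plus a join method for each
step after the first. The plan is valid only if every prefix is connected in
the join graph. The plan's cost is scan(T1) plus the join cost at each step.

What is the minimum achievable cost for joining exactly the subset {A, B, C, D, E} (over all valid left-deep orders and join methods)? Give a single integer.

Selinger DP over subsets of {A,B,C,D,E}:
  {D}: scan cost=400, card=400
  {C}: scan cost=300, card=300
  {E}: scan cost=100, card=100
  {B}: scan cost=300, card=300
  {A}: scan cost=100, card=100
  {CD}: card=1600; try (C,hash)→6200, (D,merge)→7300, (C,merge)→7400, (D,hash)→7800, (D,nl)→120300, (C,nl)→120400; best=6200 via (C,hash)
  {CE}: card=15000; try (E,hash)→2000, (C,merge)→3900, (E,merge)→4100, (C,hash)→5600, (E,nl_idx)→17400, (C,nl)→30100 …(+1); best=2000 via (E,hash)
  {BE}: card=15000; try (E,hash)→2000, (B,merge)→3900, (E,merge)→4100, (B,hash)→5600, (E,nl_idx)→17400, (B,nl)→30100 …(+1); best=2000 via (E,hash)
  {AB}: card=15000; try (A,hash)→2000, (B,merge)→3900, (A,merge)→4100, (B,hash)→5600, (B,nl)→30100, (A,nl)→30300; best=2000 via (A,hash)
  {CDE}: card=80000; try (E,hash)→9200, (D,hash)→24200, (E,merge)→26200, (E,nl_idx)→97400, (E,nl)→166200, (D,merge)→231000 …(+1); best=9200 via (E,hash)
  {BCE}: card=2250000; try (C,hash)→22400, (B,hash)→22400, (C,merge)→230000, (B,merge)→230000, (C,nl)→4502000, (B,nl)→4502000; best=22400 via (C,hash)
  {ABE}: card=750000; try (E,hash)→18400, (A,hash)→18400, (E,merge)→227800, (A,merge)→227800, (E,nl_idx)→857000, (E,nl)→1502000 …(+1); best=18400 via (E,hash)
  {BCDE}: card=12000000; try (B,hash)→94600, (B,merge)→1452200, (D,hash)→2279600, (B,nl)→24009200, (D,merge)→51776400, (D,nl)→900022400; best=94600 via (B,hash)
  {ABCE}: card=112500000; try (C,hash)→773800, (A,hash)→2273800, (C,merge)→15771400, (A,merge)→51773200, (C,nl)→225018400, (A,nl)→225022400; best=773800 via (C,hash)
  {ABCDE}: card=600000000; try (A,hash)→12096000, (D,hash)→113281000, (A,merge)→300095400, (A,nl)→1200094600, (D,merge)→3150777800, (D,nl)→45000773800; best=12096000 via (A,hash)

12096000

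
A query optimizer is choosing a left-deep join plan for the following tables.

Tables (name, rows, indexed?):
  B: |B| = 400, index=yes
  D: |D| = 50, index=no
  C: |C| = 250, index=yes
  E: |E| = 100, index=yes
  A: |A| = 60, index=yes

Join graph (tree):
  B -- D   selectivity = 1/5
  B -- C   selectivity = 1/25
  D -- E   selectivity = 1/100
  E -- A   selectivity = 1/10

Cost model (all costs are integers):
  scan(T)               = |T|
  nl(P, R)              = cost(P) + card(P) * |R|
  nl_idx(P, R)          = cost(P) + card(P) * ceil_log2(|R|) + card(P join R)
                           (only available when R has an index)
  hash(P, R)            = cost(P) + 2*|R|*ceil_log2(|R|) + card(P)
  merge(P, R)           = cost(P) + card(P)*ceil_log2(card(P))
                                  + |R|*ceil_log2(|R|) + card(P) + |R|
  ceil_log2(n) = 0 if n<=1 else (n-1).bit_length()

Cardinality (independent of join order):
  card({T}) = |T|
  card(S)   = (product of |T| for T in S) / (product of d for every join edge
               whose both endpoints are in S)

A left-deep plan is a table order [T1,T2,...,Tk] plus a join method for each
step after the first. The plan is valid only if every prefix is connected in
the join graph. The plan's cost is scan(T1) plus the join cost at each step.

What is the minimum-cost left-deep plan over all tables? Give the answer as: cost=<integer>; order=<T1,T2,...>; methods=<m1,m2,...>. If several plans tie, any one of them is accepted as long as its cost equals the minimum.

cost=36050; order=D,E,A,B,C; methods=nl_idx,nl_idx,merge,hash

Selinger DP (subsets sized 1..n):
  {B}: scan cost=400, card=400
  {D}: scan cost=50, card=50
  {C}: scan cost=250, card=250
  {E}: scan cost=100, card=100
  {A}: scan cost=60, card=60
  {BD}: card=4000; try (D,hash)→1400, (B,merge)→4400, (B,nl_idx)→4500, (D,merge)→4750, (B,hash)→7300, (B,nl)→20050 …(+1); best=1400 via (D,hash)
  {BC}: card=4000; try (C,hash)→4800, (B,merge)→6500, (B,nl_idx)→6500, (C,merge)→6650, (C,nl_idx)→7600, (B,hash)→7700 …(+2); best=4800 via (C,hash)
  {DE}: card=50; try (E,nl_idx)→450, (D,hash)→800, (E,merge)→1200, (D,merge)→1250, (E,hash)→1500, (E,nl)→5050 …(+1); best=450 via (E,nl_idx)
  {AE}: card=600; try (A,hash)→920, (E,nl_idx)→1080, (E,merge)→1280, (A,nl_idx)→1300, (A,merge)→1320, (E,hash)→1520 …(+2); best=920 via (A,hash)
  {BCD}: card=40000; try (D,hash)→9400, (C,hash)→9400, (C,merge)→55650, (D,merge)→57150, (C,nl_idx)→73400, (D,nl)→204800 …(+1); best=9400 via (D,hash)
  {BDE}: card=4000; try (B,merge)→4800, (B,nl_idx)→4900, (E,hash)→6800, (B,hash)→7700, (B,nl)→20450, (E,nl_idx)→33400 …(+2); best=4800 via (B,merge)
  {ADE}: card=300; try (A,nl_idx)→1050, (A,hash)→1220, (A,merge)→1220, (D,hash)→2120, (A,nl)→3450, (D,merge)→7870 …(+1); best=1050 via (A,nl_idx)
  {BCDE}: card=40000; try (C,hash)→12800, (E,hash)→50800, (C,merge)→59050, (C,nl_idx)→76800, (E,nl_idx)→329400, (E,merge)→690200 …(+2); best=12800 via (C,hash)
  {ABDE}: card=24000; try (B,merge)→8050, (B,hash)→8550, (A,hash)→9520, (B,nl_idx)→27750, (A,nl_idx)→52800, (A,merge)→57220 …(+2); best=8050 via (B,merge)
  {ABCDE}: card=240000; try (C,hash)→36050, (A,hash)→53520, (C,merge)→394300, (C,nl_idx)→440050, (A,nl_idx)→492800, (A,merge)→693220 …(+2); best=36050 via (C,hash)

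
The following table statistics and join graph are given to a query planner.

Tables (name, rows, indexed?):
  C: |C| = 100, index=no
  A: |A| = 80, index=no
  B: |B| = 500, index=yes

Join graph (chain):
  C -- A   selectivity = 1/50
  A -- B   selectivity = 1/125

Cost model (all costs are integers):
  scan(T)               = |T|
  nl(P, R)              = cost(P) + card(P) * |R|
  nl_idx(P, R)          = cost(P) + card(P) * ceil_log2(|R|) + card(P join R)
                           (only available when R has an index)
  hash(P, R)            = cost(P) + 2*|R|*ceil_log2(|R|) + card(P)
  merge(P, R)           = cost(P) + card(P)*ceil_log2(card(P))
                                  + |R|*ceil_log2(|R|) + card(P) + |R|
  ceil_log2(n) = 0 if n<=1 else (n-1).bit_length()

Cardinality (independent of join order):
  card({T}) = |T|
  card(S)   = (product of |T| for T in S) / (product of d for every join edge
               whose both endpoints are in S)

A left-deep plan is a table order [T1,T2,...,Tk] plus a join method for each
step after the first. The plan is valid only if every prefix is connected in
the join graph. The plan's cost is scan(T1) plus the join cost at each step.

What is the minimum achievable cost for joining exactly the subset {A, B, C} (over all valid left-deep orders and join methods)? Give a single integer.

Selinger DP over subsets of {A,B,C}:
  {C}: scan cost=100, card=100
  {A}: scan cost=80, card=80
  {B}: scan cost=500, card=500
  {AC}: card=160; try (A,hash)→1320, (C,merge)→1520, (A,merge)→1540, (C,hash)→1560, (C,nl)→8080, (A,nl)→8100; best=1320 via (A,hash)
  {AB}: card=320; try (B,nl_idx)→1120, (A,hash)→2120, (B,merge)→5720, (A,merge)→6140, (B,hash)→9160, (B,nl)→40080 …(+1); best=1120 via (B,nl_idx)
  {ABC}: card=640; try (C,hash)→2840, (B,nl_idx)→3400, (C,merge)→5120, (B,merge)→7760, (B,hash)→10480, (C,nl)→33120 …(+1); best=2840 via (C,hash)

2840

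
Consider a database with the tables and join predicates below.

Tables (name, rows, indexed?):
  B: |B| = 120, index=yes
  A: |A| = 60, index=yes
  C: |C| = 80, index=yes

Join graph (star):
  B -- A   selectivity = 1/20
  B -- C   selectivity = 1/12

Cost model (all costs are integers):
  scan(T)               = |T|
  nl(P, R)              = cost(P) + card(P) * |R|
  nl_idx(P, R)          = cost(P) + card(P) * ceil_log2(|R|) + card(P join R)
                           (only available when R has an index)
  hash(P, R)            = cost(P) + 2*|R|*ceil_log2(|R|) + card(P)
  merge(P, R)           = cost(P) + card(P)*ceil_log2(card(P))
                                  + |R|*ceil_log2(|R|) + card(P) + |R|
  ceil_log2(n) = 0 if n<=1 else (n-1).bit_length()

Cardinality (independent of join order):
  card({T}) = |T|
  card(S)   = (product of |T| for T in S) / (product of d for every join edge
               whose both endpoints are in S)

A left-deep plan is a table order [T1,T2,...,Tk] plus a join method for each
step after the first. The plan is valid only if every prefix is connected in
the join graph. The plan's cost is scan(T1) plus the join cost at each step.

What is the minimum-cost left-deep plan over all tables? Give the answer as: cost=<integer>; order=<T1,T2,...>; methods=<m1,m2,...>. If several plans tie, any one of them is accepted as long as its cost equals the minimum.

Selinger DP (subsets sized 1..n):
  {B}: scan cost=120, card=120
  {A}: scan cost=60, card=60
  {C}: scan cost=80, card=80
  {AB}: card=360; try (B,nl_idx)→840, (A,hash)→960, (A,nl_idx)→1200, (B,merge)→1440, (A,merge)→1500, (B,hash)→1800 …(+2); best=840 via (B,nl_idx)
  {BC}: card=800; try (C,hash)→1360, (B,nl_idx)→1440, (B,merge)→1680, (C,merge)→1720, (C,nl_idx)→1760, (B,hash)→1840 …(+2); best=1360 via (C,hash)
  {ABC}: card=2400; try (C,hash)→2320, (A,hash)→2880, (C,merge)→5080, (C,nl_idx)→5760, (A,nl_idx)→8560, (A,merge)→10580 …(+2); best=2320 via (C,hash)

cost=2320; order=A,B,C; methods=nl_idx,hash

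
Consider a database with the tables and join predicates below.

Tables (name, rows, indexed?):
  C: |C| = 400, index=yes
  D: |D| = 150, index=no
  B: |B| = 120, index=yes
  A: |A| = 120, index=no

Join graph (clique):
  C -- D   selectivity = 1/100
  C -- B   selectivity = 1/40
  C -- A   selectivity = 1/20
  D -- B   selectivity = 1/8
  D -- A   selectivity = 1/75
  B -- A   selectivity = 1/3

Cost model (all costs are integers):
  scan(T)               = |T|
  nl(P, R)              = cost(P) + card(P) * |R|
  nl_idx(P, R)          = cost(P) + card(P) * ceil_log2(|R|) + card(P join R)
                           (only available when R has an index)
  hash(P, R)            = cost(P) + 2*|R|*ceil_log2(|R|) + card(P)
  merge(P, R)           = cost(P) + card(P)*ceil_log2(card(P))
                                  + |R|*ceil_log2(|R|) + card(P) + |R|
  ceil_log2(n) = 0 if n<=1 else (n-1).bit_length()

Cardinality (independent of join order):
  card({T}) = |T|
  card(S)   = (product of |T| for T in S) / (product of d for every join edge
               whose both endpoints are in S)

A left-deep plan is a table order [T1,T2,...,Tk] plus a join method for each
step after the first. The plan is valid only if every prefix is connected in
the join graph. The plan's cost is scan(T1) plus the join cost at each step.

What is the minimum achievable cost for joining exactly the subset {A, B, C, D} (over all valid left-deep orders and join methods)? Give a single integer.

Selinger DP over subsets of {A,B,C,D}:
  {C}: scan cost=400, card=400
  {D}: scan cost=150, card=150
  {B}: scan cost=120, card=120
  {A}: scan cost=120, card=120
  {CD}: card=600; try (C,nl_idx)→2100, (D,hash)→3200, (C,merge)→5500, (D,merge)→5750, (C,hash)→7500, (C,nl)→60150 …(+1); best=2100 via (C,nl_idx)
  {BC}: card=1200; try (C,nl_idx)→2400, (B,hash)→2480, (B,nl_idx)→4400, (C,merge)→5080, (B,merge)→5360, (C,hash)→7440 …(+2); best=2400 via (C,nl_idx)
  {AC}: card=2400; try (A,hash)→2480, (C,nl_idx)→3600, (C,merge)→5080, (A,merge)→5360, (C,hash)→7440, (C,nl)→48120 …(+1); best=2480 via (A,hash)
  {BD}: card=2250; try (B,hash)→1980, (D,merge)→2430, (B,merge)→2460, (D,hash)→2640, (B,nl_idx)→3450, (D,nl)→18120 …(+1); best=1980 via (B,hash)
  {AD}: card=240; try (A,hash)→1980, (D,merge)→2430, (A,merge)→2460, (D,hash)→2640, (D,nl)→18120, (A,nl)→18150; best=1980 via (A,hash)
  {AB}: card=4800; try (B,hash)→1920, (A,hash)→1920, (B,merge)→2040, (A,merge)→2040, (B,nl_idx)→5760, (B,nl)→14520 …(+1); best=1920 via (B,hash)
  {BCD}: card=225; try (B,hash)→4380, (D,hash)→6000, (B,nl_idx)→6525, (B,merge)→9660, (C,hash)→11430, (D,merge)→18150 …(+5); best=4380 via (B,hash)
  {ACD}: card=48; try (C,nl_idx)→4188, (A,hash)→4380, (D,hash)→7280, (C,merge)→8140, (C,hash)→9420, (A,merge)→9660 …(+4); best=4188 via (C,nl_idx)
  {ABC}: card=2400; try (A,hash)→5280, (B,hash)→6560, (C,hash)→13920, (A,merge)→17760, (B,nl_idx)→21680, (B,merge)→34640 …(+5); best=5280 via (A,hash)
  {ABD}: card=1200; try (B,hash)→3900, (B,nl_idx)→4860, (B,merge)→5100, (A,hash)→5910, (D,hash)→9120, (B,nl)→30780 …(+4); best=3900 via (B,hash)
  {ABCD}: card=6; try (B,nl_idx)→4530, (B,merge)→5484, (B,hash)→5916, (A,hash)→6285, (A,merge)→7365, (B,nl)→9948 …(+8); best=4530 via (B,nl_idx)

4530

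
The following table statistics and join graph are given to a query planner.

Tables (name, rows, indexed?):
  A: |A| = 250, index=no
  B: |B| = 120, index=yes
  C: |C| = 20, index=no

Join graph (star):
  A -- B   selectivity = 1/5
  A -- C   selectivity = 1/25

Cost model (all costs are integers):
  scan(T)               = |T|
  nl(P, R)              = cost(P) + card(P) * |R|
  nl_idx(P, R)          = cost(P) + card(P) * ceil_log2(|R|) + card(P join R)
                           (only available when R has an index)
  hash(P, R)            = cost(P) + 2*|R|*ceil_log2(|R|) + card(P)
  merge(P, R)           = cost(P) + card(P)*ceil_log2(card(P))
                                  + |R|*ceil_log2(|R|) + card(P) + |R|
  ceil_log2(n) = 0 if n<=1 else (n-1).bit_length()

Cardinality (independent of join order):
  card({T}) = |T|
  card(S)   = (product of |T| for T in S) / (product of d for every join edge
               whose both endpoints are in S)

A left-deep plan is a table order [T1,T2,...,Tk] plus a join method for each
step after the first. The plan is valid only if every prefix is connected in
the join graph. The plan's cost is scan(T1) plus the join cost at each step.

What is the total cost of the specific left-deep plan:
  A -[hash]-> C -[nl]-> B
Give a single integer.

step 1: scan A: cost=250, card=250
step 2: join C via hash
    card(P join C) = 250*20/(25) = 200
    cost = 250 + 2*20*5 + 250 = 700
step 3: join B via nl
    card(P join B) = 200*120/(5) = 4800
    cost = 700 + 200*120 = 24700

24700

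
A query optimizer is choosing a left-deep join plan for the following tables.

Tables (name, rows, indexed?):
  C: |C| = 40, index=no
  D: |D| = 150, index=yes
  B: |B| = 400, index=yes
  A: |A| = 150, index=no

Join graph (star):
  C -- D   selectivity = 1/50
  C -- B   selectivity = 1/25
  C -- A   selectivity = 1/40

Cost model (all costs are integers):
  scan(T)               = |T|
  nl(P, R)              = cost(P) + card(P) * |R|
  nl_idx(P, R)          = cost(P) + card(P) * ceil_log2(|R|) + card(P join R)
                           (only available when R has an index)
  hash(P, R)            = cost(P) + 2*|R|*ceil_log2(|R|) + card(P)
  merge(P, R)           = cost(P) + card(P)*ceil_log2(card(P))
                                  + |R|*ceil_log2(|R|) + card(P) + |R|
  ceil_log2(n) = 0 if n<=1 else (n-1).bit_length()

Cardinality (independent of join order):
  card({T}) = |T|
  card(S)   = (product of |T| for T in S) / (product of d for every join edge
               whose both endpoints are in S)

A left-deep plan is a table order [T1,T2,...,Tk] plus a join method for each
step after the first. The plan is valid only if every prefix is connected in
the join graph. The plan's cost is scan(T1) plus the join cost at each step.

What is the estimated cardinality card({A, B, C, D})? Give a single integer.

Tables in S: A(150), B(400), C(40), D(150)
Edges inside S: C-D(d=50), C-B(d=25), C-A(d=40)
numerator = 150 * 400 * 40 * 150 = 360000000
denominator = 50 * 25 * 40 = 50000
card(S) = 360000000 / 50000 = 7200

7200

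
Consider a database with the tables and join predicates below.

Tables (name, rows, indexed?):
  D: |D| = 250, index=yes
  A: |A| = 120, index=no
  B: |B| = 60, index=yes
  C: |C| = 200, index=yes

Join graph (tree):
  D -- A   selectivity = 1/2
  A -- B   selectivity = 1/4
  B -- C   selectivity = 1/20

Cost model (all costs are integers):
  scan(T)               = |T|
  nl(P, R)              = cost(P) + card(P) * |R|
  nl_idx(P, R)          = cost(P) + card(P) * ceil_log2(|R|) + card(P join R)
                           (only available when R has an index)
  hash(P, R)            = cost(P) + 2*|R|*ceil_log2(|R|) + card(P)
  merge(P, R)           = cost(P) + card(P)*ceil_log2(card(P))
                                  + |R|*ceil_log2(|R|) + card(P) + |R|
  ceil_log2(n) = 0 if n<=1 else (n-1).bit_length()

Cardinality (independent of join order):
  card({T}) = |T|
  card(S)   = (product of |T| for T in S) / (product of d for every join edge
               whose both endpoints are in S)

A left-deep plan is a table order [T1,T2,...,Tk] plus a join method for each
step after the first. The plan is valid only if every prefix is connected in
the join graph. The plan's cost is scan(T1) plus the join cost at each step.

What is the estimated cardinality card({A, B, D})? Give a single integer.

Tables in S: A(120), B(60), D(250)
Edges inside S: D-A(d=2), A-B(d=4)
numerator = 120 * 60 * 250 = 1800000
denominator = 2 * 4 = 8
card(S) = 1800000 / 8 = 225000

225000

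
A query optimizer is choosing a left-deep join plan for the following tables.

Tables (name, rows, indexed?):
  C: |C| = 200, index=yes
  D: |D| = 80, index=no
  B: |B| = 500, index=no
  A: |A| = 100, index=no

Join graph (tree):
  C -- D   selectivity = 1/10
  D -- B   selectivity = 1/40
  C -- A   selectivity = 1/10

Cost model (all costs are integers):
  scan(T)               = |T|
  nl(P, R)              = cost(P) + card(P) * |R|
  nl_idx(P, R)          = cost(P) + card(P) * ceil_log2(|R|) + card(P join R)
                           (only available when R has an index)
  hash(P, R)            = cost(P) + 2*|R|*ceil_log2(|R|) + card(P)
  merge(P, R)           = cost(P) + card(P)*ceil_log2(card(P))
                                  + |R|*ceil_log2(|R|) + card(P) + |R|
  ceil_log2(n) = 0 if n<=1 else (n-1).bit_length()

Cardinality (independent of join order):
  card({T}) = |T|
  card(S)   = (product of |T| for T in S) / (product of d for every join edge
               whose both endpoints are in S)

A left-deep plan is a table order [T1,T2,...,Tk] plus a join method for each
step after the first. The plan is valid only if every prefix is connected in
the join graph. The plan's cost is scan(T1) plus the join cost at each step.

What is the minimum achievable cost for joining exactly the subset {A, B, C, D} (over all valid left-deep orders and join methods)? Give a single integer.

27720

Selinger DP over subsets of {A,B,C,D}:
  {C}: scan cost=200, card=200
  {D}: scan cost=80, card=80
  {B}: scan cost=500, card=500
  {A}: scan cost=100, card=100
  {CD}: card=1600; try (D,hash)→1520, (C,nl_idx)→2320, (C,merge)→2520, (D,merge)→2640, (C,hash)→3360, (C,nl)→16080 …(+1); best=1520 via (D,hash)
  {AC}: card=2000; try (A,hash)→1800, (C,merge)→2700, (A,merge)→2800, (C,nl_idx)→2900, (C,hash)→3400, (C,nl)→20100 …(+1); best=1800 via (A,hash)
  {BD}: card=1000; try (D,hash)→2120, (B,merge)→5720, (D,merge)→6140, (B,hash)→9160, (B,nl)→40080, (D,nl)→40500; best=2120 via (D,hash)
  {BCD}: card=20000; try (C,hash)→6320, (B,hash)→12120, (C,merge)→14920, (B,merge)→25720, (C,nl_idx)→30120, (C,nl)→202120 …(+1); best=6320 via (C,hash)
  {ACD}: card=16000; try (A,hash)→4520, (D,hash)→4920, (A,merge)→21520, (D,merge)→26440, (A,nl)→161520, (D,nl)→161800; best=4520 via (A,hash)
  {ABCD}: card=200000; try (A,hash)→27720, (B,hash)→29520, (B,merge)→249520, (A,merge)→327120, (A,nl)→2006320, (B,nl)→8004520; best=27720 via (A,hash)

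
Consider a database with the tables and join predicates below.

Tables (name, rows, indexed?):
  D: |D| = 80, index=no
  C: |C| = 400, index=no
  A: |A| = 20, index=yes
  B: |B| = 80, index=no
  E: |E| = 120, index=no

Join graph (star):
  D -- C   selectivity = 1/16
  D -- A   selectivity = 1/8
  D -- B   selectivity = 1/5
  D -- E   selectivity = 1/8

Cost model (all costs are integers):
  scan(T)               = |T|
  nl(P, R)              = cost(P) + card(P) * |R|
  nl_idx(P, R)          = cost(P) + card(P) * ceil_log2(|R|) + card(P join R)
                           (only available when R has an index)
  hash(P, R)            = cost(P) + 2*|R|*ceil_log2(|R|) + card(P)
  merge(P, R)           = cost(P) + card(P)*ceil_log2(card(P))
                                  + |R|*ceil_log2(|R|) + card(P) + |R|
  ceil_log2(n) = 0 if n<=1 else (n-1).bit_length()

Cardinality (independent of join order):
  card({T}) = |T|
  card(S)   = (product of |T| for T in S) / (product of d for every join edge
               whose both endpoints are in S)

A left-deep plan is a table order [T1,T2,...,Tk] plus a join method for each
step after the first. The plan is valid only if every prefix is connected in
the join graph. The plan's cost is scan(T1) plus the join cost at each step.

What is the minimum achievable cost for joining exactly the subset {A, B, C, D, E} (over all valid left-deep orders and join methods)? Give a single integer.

61560

Selinger DP over subsets of {A,B,C,D,E}:
  {D}: scan cost=80, card=80
  {C}: scan cost=400, card=400
  {A}: scan cost=20, card=20
  {B}: scan cost=80, card=80
  {E}: scan cost=120, card=120
  {CD}: card=2000; try (D,hash)→1920, (C,merge)→4720, (D,merge)→5040, (C,hash)→7360, (C,nl)→32080, (D,nl)→32400; best=1920 via (D,hash)
  {AD}: card=200; try (A,hash)→360, (A,nl_idx)→680, (D,merge)→780, (A,merge)→840, (D,hash)→1160, (D,nl)→1620 …(+1); best=360 via (A,hash)
  {BD}: card=1280; try (D,hash)→1280, (B,hash)→1280, (D,merge)→1360, (B,merge)→1360, (D,nl)→6480, (B,nl)→6480; best=1280 via (D,hash)
  {DE}: card=1200; try (D,hash)→1360, (E,merge)→1680, (D,merge)→1720, (E,hash)→1840, (E,nl)→9680, (D,nl)→9720; best=1360 via (D,hash)
  {ACD}: card=5000; try (A,hash)→4120, (C,merge)→6160, (C,hash)→7760, (A,nl_idx)→16920, (A,merge)→26040, (A,nl)→41920 …(+1); best=4120 via (A,hash)
  {BCD}: card=32000; try (B,hash)→5040, (C,hash)→9760, (C,merge)→20640, (B,merge)→26560, (B,nl)→161920, (C,nl)→513280; best=5040 via (B,hash)
  {CDE}: card=30000; try (E,hash)→5600, (C,hash)→9760, (C,merge)→19760, (E,merge)→26880, (E,nl)→241920, (C,nl)→481360; best=5600 via (E,hash)
  {ABD}: card=3200; try (B,hash)→1680, (A,hash)→2760, (B,merge)→2800, (A,nl_idx)→10880, (B,nl)→16360, (A,merge)→16760 …(+1); best=1680 via (B,hash)
  {ADE}: card=3000; try (E,hash)→2240, (A,hash)→2760, (E,merge)→3120, (A,nl_idx)→10360, (A,merge)→15880, (E,nl)→24360 …(+1); best=2240 via (E,hash)
  {BDE}: card=19200; try (B,hash)→3680, (E,hash)→4240, (B,merge)→16400, (E,merge)→17600, (B,nl)→97360, (E,nl)→154880; best=3680 via (B,hash)
  {ABCD}: card=80000; try (B,hash)→10240, (C,hash)→12080, (A,hash)→37240, (C,merge)→47280, (B,merge)→74760, (A,nl_idx)→245040 …(+4); best=10240 via (B,hash)
  {ACDE}: card=75000; try (E,hash)→10800, (C,hash)→12440, (A,hash)→35800, (C,merge)→45240, (E,merge)→75080, (A,nl_idx)→230600 …(+4); best=10800 via (E,hash)
  {BCDE}: card=480000; try (C,hash)→30080, (B,hash)→36720, (E,hash)→38720, (C,merge)→314880, (B,merge)→486240, (E,merge)→518000 …(+3); best=30080 via (C,hash)
  {ABDE}: card=48000; try (B,hash)→6360, (E,hash)→6560, (A,hash)→23080, (B,merge)→41880, (E,merge)→44240, (A,nl_idx)→147680 …(+4); best=6360 via (B,hash)
  {ABCDE}: card=1200000; try (C,hash)→61560, (B,hash)→86920, (E,hash)→91920, (A,hash)→510280, (C,merge)→826360, (B,merge)→1361440 …(+7); best=61560 via (C,hash)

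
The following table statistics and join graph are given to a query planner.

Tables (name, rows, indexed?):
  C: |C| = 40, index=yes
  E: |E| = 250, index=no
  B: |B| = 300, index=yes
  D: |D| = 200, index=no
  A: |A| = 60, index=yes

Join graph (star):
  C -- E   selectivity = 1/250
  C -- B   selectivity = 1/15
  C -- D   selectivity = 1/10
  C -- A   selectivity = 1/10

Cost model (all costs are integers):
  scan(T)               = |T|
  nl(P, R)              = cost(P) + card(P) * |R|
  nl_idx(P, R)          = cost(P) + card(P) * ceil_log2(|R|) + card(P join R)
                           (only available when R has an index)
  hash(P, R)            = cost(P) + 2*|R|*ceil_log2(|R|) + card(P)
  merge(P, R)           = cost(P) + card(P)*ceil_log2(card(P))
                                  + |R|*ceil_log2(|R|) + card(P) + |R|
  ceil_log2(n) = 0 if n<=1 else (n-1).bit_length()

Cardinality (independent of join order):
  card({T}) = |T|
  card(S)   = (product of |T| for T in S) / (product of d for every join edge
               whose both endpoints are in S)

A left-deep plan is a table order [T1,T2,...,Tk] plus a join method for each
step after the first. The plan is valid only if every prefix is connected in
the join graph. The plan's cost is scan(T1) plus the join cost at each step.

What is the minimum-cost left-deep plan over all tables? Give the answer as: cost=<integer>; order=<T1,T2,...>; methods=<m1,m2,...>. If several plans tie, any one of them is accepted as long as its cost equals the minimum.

Selinger DP (subsets sized 1..n):
  {C}: scan cost=40, card=40
  {E}: scan cost=250, card=250
  {B}: scan cost=300, card=300
  {D}: scan cost=200, card=200
  {A}: scan cost=60, card=60
  {CE}: card=40; try (C,hash)→980, (C,nl_idx)→1790, (E,merge)→2570, (C,merge)→2780, (E,hash)→4080, (E,nl)→10040 …(+1); best=980 via (C,hash)
  {BC}: card=800; try (C,hash)→1080, (B,nl_idx)→1200, (C,nl_idx)→2900, (B,merge)→3320, (C,merge)→3580, (B,hash)→5480 …(+2); best=1080 via (C,hash)
  {CD}: card=800; try (C,hash)→880, (D,merge)→2120, (C,nl_idx)→2200, (C,merge)→2280, (D,hash)→3280, (D,nl)→8040 …(+1); best=880 via (C,hash)
  {AC}: card=240; try (A,nl_idx)→520, (C,hash)→600, (C,nl_idx)→660, (A,merge)→740, (C,merge)→760, (A,hash)→800 …(+2); best=520 via (A,nl_idx)
  {BCE}: card=800; try (B,nl_idx)→2140, (B,merge)→4260, (E,hash)→5880, (B,hash)→6420, (E,merge)→12130, (B,nl)→12980 …(+1); best=2140 via (B,nl_idx)
  {CDE}: card=800; try (D,merge)→3060, (D,hash)→4220, (E,hash)→5680, (D,nl)→8980, (E,merge)→11930, (E,nl)→200880; best=3060 via (D,merge)
  {ACE}: card=240; try (A,nl_idx)→1460, (A,merge)→1680, (A,hash)→1740, (A,nl)→3380, (E,hash)→4760, (E,merge)→4930 …(+1); best=1460 via (A,nl_idx)
  {BCD}: card=16000; try (D,hash)→5080, (B,hash)→7080, (D,merge)→11680, (B,merge)→12680, (B,nl_idx)→24080, (D,nl)→161080 …(+1); best=5080 via (D,hash)
  {ABC}: card=4800; try (A,hash)→2600, (B,merge)→5680, (B,hash)→6160, (B,nl_idx)→7480, (A,merge)→10300, (A,nl_idx)→10680 …(+2); best=2600 via (A,hash)
  {ACD}: card=4800; try (A,hash)→2400, (D,hash)→3960, (D,merge)→4480, (A,merge)→10100, (A,nl_idx)→10480, (D,nl)→48520 …(+1); best=2400 via (A,hash)
  {BCDE}: card=16000; try (D,hash)→6140, (B,hash)→9260, (D,merge)→12740, (B,merge)→14860, (E,hash)→25080, (B,nl_idx)→26260 …(+4); best=6140 via (D,hash)
  {ABCE}: card=4800; try (A,hash)→3660, (B,merge)→6620, (B,hash)→7100, (B,nl_idx)→8420, (A,merge)→11360, (E,hash)→11400 …(+5); best=3660 via (A,hash)
  {ACDE}: card=4800; try (A,hash)→4580, (D,hash)→4900, (D,merge)→5420, (E,hash)→11200, (A,merge)→12280, (A,nl_idx)→12660 …(+4); best=4580 via (A,hash)
  {ABCD}: card=96000; try (D,hash)→10600, (B,hash)→12600, (A,hash)→21800, (D,merge)→71600, (B,merge)→72600, (B,nl_idx)→141600 …(+5); best=10600 via (D,hash)
  {ABCDE}: card=96000; try (D,hash)→11660, (B,hash)→14780, (A,hash)→22860, (D,merge)→72660, (B,merge)→74780, (E,hash)→110600 …(+8); best=11660 via (D,hash)

cost=11660; order=E,C,B,A,D; methods=hash,nl_idx,hash,hash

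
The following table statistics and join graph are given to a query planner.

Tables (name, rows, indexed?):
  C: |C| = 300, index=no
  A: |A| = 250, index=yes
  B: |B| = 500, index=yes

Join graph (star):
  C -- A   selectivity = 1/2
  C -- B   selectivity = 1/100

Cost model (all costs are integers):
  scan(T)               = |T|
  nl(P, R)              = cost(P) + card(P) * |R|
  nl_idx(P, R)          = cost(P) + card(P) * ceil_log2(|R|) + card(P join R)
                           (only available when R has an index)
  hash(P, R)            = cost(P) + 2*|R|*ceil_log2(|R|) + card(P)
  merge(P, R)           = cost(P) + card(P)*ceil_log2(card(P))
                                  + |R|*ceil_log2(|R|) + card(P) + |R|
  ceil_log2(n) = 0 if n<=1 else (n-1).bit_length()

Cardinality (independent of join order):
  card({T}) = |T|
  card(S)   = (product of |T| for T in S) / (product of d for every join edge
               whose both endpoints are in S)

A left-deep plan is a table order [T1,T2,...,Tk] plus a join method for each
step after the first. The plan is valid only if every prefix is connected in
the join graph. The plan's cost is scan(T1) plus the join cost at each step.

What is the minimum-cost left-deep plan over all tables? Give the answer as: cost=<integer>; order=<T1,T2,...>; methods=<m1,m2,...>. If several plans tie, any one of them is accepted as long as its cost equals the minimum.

Selinger DP (subsets sized 1..n):
  {C}: scan cost=300, card=300
  {A}: scan cost=250, card=250
  {B}: scan cost=500, card=500
  {AC}: card=37500; try (A,hash)→4600, (C,merge)→5500, (A,merge)→5550, (C,hash)→5900, (A,nl_idx)→40200, (C,nl)→75250 …(+1); best=4600 via (A,hash)
  {BC}: card=1500; try (B,nl_idx)→4500, (C,hash)→6400, (B,merge)→8300, (C,merge)→8500, (B,hash)→9600, (B,nl)→150300 …(+1); best=4500 via (B,nl_idx)
  {ABC}: card=187500; try (A,hash)→10000, (A,merge)→24750, (B,hash)→51100, (A,nl_idx)→204000, (A,nl)→379500, (B,nl_idx)→529600 …(+2); best=10000 via (A,hash)

cost=10000; order=C,B,A; methods=nl_idx,hash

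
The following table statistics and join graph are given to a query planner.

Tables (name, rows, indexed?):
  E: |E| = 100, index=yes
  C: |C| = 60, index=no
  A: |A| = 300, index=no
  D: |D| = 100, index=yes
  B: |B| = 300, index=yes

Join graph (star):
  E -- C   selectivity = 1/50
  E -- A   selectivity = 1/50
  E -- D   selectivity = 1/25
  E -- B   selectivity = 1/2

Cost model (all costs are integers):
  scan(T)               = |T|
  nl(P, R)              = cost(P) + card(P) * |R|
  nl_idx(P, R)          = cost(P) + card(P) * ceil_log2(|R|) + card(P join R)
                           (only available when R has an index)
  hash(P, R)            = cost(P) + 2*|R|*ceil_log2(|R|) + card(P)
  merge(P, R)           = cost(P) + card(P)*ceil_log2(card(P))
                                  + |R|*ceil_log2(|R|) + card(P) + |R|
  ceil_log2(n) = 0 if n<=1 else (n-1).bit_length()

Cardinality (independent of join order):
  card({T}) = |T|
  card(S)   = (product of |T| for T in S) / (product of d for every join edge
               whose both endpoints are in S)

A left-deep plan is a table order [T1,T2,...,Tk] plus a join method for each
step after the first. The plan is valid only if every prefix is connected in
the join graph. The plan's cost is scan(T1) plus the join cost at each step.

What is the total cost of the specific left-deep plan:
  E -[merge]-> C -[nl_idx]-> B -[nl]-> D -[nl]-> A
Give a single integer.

23420400

step 1: scan E: cost=100, card=100
step 2: join C via merge
    card(P join C) = 100*60/(50) = 120
    cost = 100 + 100*7 + 60*6 + 100 + 60 = 1320
step 3: join B via nl_idx
    card(P join B) = 120*300/(2) = 18000
    cost = 1320 + 120*9 + 18000 = 20400
step 4: join D via nl
    card(P join D) = 18000*100/(25) = 72000
    cost = 20400 + 18000*100 = 1820400
step 5: join A via nl
    card(P join A) = 72000*300/(50) = 432000
    cost = 1820400 + 72000*300 = 23420400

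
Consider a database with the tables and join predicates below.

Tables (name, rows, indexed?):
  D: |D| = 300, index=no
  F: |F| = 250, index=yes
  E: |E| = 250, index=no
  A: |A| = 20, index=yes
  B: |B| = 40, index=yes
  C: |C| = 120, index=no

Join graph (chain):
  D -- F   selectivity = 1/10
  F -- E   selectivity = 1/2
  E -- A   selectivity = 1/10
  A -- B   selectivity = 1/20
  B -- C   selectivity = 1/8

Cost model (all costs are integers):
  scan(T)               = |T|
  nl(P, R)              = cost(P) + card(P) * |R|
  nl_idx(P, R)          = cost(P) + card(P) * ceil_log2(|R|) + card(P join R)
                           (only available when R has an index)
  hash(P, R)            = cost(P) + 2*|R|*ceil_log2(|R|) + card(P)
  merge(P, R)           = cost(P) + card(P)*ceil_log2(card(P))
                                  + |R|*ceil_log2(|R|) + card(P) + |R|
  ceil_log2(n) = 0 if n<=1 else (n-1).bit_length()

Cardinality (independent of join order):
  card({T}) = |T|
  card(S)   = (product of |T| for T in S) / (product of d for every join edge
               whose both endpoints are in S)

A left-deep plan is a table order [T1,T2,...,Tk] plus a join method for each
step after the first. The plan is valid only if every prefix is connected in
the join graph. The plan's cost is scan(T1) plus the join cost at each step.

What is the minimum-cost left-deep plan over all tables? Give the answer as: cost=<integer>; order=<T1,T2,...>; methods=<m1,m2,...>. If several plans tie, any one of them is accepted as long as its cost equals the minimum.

Selinger DP (subsets sized 1..n):
  {D}: scan cost=300, card=300
  {F}: scan cost=250, card=250
  {E}: scan cost=250, card=250
  {A}: scan cost=20, card=20
  {B}: scan cost=40, card=40
  {C}: scan cost=120, card=120
  {DF}: card=7500; try (F,hash)→4600, (D,merge)→5500, (F,merge)→5550, (D,hash)→5900, (F,nl_idx)→10200, (D,nl)→75250 …(+1); best=4600 via (F,hash)
  {EF}: card=31250; try (F,hash)→4500, (E,hash)→4500, (F,merge)→4750, (E,merge)→4750, (F,nl_idx)→33500, (F,nl)→62750 …(+1); best=4500 via (F,hash)
  {AE}: card=500; try (A,hash)→700, (A,nl_idx)→2000, (E,merge)→2390, (A,merge)→2620, (E,hash)→4040, (E,nl)→5020 …(+1); best=700 via (A,hash)
  {AB}: card=40; try (B,nl_idx)→180, (A,hash)→280, (A,nl_idx)→280, (B,merge)→420, (A,merge)→440, (B,hash)→520 …(+2); best=180 via (B,nl_idx)
  {BC}: card=600; try (B,hash)→720, (C,merge)→1280, (B,merge)→1360, (B,nl_idx)→1440, (C,hash)→1760, (C,nl)→4840 …(+1); best=720 via (B,hash)
  {DEF}: card=937500; try (E,hash)→16100, (D,hash)→41150, (E,merge)→111850, (D,merge)→507500, (E,nl)→1879600, (D,nl)→9379500; best=16100 via (E,hash)
  {AEF}: card=62500; try (F,hash)→5200, (F,merge)→7950, (A,hash)→35950, (F,nl_idx)→67200, (F,nl)→125700, (A,nl_idx)→223250 …(+2); best=5200 via (F,hash)
  {ABE}: card=1000; try (B,hash)→1680, (E,merge)→2710, (E,hash)→4220, (B,nl_idx)→4700, (B,merge)→5980, (E,nl)→10180 …(+1); best=1680 via (B,hash)
  {ABC}: card=600; try (C,merge)→1420, (A,hash)→1520, (C,hash)→1900, (A,nl_idx)→4320, (C,nl)→4980, (A,merge)→7440 …(+1); best=1420 via (C,merge)
  {ADEF}: card=1875000; try (D,hash)→73100, (A,hash)→953800, (D,merge)→1070700, (A,nl_idx)→6578600, (D,nl)→18755200, (A,nl)→18766100 …(+1); best=73100 via (D,hash)
  {ABEF}: card=125000; try (F,hash)→6680, (F,merge)→14930, (B,hash)→68180, (F,nl_idx)→134680, (F,nl)→251680, (B,nl_idx)→505200 …(+2); best=6680 via (F,hash)
  {ABCE}: card=15000; try (C,hash)→4360, (E,hash)→6020, (E,merge)→10270, (C,merge)→13640, (C,nl)→121680, (E,nl)→151420; best=4360 via (C,hash)
  {ABDEF}: card=3750000; try (D,hash)→137080, (B,hash)→1948580, (D,merge)→2259680, (B,nl_idx)→15073100, (D,nl)→37506680, (B,merge)→41323380 …(+1); best=137080 via (D,hash)
  {ABCEF}: card=1875000; try (F,hash)→23360, (C,hash)→133360, (F,merge)→231610, (F,nl_idx)→1999360, (C,merge)→2257640, (F,nl)→3754360 …(+1); best=23360 via (F,hash)
  {ABCDEF}: card=56250000; try (D,hash)→1903760, (C,hash)→3888760, (D,merge)→41276360, (C,merge)→86388040, (C,nl)→450137080, (D,nl)→562523360; best=1903760 via (D,hash)

cost=1903760; order=E,A,B,C,F,D; methods=hash,hash,hash,hash,hash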